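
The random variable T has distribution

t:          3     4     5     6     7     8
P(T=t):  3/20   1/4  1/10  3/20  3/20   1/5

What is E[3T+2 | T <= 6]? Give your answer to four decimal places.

P(T <= 6) = 3/20 + 1/4 + 1/10 + 3/20 = 13/20.
E[3T+2 | T <= 6] = [11·3/20 + 14·1/4 + 17·1/10 + 20·3/20] / (13/20)
 = 197/20 / (13/20)
 = 197/13

15.1538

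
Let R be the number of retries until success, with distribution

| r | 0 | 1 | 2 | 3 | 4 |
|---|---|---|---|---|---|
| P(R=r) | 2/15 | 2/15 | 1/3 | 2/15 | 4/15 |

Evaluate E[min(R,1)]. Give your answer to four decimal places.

0.8667

E[min(R,1)] = Σ min(r,1)·P(R=r)
 = 0·2/15 + 1·2/15 + 1·1/3 + 1·2/15 + 1·4/15
 = 0 + 2/15 + 1/3 + 2/15 + 4/15
 = 13/15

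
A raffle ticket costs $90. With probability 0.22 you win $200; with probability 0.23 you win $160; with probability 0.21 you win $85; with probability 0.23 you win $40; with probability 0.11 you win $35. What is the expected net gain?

E[payout] = 200·0.22 + 160·0.23 + 85·0.21 + 40·0.23 + 35·0.11
 = 44 + 36.8 + 17.85 + 9.2 + 3.85
 = 111.7
Net = 111.7 - 90 = 21.7

21.7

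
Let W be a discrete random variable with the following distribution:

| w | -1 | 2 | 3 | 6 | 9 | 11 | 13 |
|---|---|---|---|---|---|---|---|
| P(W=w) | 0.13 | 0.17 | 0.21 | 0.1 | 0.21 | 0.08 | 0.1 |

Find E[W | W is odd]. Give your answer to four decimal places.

P(W is odd) = 0.13 + 0.21 + 0.21 + 0.08 + 0.1 = 0.73.
E[W | W is odd] = [(-1)·0.13 + 3·0.21 + 9·0.21 + 11·0.08 + 13·0.1] / 0.73
 = 4.57 / 0.73
 = 457/73

6.2603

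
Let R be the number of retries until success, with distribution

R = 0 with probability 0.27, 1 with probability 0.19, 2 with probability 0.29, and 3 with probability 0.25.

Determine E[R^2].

E[R^2] = Σ r^2·P(R=r)
 = 0·0.27 + 1·0.19 + 4·0.29 + 9·0.25
 = 0 + 0.19 + 1.16 + 2.25
 = 3.6

3.6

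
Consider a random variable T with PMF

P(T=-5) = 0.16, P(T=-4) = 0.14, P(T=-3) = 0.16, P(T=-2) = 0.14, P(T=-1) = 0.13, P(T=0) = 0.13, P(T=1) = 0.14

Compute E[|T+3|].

1.81

E[|T+3|] = Σ |t+3|·P(T=t)
 = 2·0.16 + 1·0.14 + 0·0.16 + 1·0.14 + 2·0.13 + 3·0.13 + 4·0.14
 = 0.32 + 0.14 + 0 + 0.14 + 0.26 + 0.39 + 0.56
 = 1.81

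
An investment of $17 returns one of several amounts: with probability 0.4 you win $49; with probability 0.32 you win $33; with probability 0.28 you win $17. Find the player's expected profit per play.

17.92

E[payout] = 49·0.4 + 33·0.32 + 17·0.28
 = 19.6 + 10.56 + 4.76
 = 34.92
Net = 34.92 - 17 = 17.92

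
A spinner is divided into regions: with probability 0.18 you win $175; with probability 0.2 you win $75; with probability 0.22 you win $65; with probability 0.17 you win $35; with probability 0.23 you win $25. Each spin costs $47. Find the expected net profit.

25.5

E[payout] = 175·0.18 + 75·0.2 + 65·0.22 + 35·0.17 + 25·0.23
 = 31.5 + 15 + 14.3 + 5.95 + 5.75
 = 72.5
Net = 72.5 - 47 = 25.5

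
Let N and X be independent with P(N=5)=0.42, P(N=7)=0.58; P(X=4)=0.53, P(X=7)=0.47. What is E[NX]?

33.3256

E[NX] = Σ_n Σ_x nx · P(N=n)P(X=x)
 = 20·0.2226 + 35·0.1974 + 28·0.3074 + 49·0.2726
 = 4.452 + 6.909 + 8.6072 + 13.3574
 = 33.3256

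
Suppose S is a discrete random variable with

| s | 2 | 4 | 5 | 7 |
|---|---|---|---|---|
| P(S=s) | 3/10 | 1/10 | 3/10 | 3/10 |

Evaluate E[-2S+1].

-8.2

E[-2S+1] = Σ (-2s+1)·P(S=s)
 = (-3)·3/10 + (-7)·1/10 + (-9)·3/10 + (-13)·3/10
 = (-9/10) + (-7/10) + (-27/10) + (-39/10)
 = -41/5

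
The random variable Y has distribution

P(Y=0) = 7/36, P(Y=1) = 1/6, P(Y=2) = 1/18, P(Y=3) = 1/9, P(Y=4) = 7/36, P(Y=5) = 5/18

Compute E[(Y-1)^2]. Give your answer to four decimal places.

6.8889

E[(Y-1)^2] = Σ (y-1)^2·P(Y=y)
 = 1·7/36 + 0·1/6 + 1·1/18 + 4·1/9 + 9·7/36 + 16·5/18
 = 7/36 + 0 + 1/18 + 4/9 + 7/4 + 40/9
 = 62/9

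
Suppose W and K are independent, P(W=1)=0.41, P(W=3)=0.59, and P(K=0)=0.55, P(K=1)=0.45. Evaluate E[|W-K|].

E[|W-K|] = Σ_w Σ_k |w-k| · P(W=w)P(K=k)
 = 1·0.2255 + 0·0.1845 + 3·0.3245 + 2·0.2655
 = 0.2255 + 0 + 0.9735 + 0.531
 = 1.73

1.73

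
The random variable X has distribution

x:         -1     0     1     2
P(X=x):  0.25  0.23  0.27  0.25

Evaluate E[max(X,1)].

E[max(X,1)] = Σ max(x,1)·P(X=x)
 = 1·0.25 + 1·0.23 + 1·0.27 + 2·0.25
 = 0.25 + 0.23 + 0.27 + 0.5
 = 1.25

1.25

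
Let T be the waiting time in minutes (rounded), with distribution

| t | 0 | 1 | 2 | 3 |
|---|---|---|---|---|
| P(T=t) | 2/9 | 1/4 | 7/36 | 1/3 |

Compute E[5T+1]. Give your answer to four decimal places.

9.1944

E[5T+1] = Σ (5t+1)·P(T=t)
 = 1·2/9 + 6·1/4 + 11·7/36 + 16·1/3
 = 2/9 + 3/2 + 77/36 + 16/3
 = 331/36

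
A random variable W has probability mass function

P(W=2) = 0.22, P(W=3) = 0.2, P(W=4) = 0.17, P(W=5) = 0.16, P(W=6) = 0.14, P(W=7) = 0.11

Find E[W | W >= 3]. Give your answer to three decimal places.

P(W >= 3) = 0.2 + 0.17 + 0.16 + 0.14 + 0.11 = 0.78.
E[W | W >= 3] = [3·0.2 + 4·0.17 + 5·0.16 + 6·0.14 + 7·0.11] / 0.78
 = 3.69 / 0.78
 = 123/26

4.731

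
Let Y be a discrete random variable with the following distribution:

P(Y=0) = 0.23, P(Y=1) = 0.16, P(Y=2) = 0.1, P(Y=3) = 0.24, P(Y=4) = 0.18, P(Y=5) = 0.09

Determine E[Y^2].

E[Y^2] = Σ y^2·P(Y=y)
 = 0·0.23 + 1·0.16 + 4·0.1 + 9·0.24 + 16·0.18 + 25·0.09
 = 0 + 0.16 + 0.4 + 2.16 + 2.88 + 2.25
 = 7.85

7.85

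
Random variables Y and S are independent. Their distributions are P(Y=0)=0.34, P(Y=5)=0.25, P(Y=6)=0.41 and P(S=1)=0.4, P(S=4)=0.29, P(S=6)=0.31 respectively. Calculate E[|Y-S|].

E[|Y-S|] = Σ_y Σ_s |y-s| · P(Y=y)P(S=s)
 = 1·0.136 + 4·0.0986 + 6·0.1054 + 4·0.1 + 1·0.0725 + 1·0.0775 + 5·0.164 + 2·0.1189 + 0·0.1271
 = 0.136 + 0.3944 + 0.6324 + 0.4 + 0.0725 + 0.0775 + 0.82 + 0.2378 + 0
 = 2.7706

2.7706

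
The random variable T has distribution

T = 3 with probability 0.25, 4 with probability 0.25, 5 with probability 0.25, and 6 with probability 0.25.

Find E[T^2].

E[T^2] = Σ t^2·P(T=t)
 = 9·0.25 + 16·0.25 + 25·0.25 + 36·0.25
 = 2.25 + 4 + 6.25 + 9
 = 21.5

21.5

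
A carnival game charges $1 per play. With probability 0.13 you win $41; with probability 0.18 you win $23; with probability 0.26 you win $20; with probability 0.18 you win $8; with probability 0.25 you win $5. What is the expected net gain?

E[payout] = 41·0.13 + 23·0.18 + 20·0.26 + 8·0.18 + 5·0.25
 = 5.33 + 4.14 + 5.2 + 1.44 + 1.25
 = 17.36
Net = 17.36 - 1 = 16.36

16.36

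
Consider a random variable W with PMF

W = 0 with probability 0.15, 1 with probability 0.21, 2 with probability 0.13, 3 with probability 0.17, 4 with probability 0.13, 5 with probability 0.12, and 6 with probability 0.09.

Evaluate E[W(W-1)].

7.94

E[W(W-1)] = Σ w(w-1)·P(W=w)
 = 0·0.15 + 0·0.21 + 2·0.13 + 6·0.17 + 12·0.13 + 20·0.12 + 30·0.09
 = 0 + 0 + 0.26 + 1.02 + 1.56 + 2.4 + 2.7
 = 7.94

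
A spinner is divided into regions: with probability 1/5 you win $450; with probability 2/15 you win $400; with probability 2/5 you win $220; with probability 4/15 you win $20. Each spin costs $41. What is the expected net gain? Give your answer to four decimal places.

E[payout] = 450·1/5 + 400·2/15 + 220·2/5 + 20·4/15
 = 90 + 160/3 + 88 + 16/3
 = 710/3
Net = 710/3 - 41 = 587/3

195.6667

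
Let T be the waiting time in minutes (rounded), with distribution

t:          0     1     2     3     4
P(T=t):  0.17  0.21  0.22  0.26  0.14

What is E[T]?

E[T] = Σ t·P(T=t)
 = 0·0.17 + 1·0.21 + 2·0.22 + 3·0.26 + 4·0.14
 = 0 + 0.21 + 0.44 + 0.78 + 0.56
 = 1.99

1.99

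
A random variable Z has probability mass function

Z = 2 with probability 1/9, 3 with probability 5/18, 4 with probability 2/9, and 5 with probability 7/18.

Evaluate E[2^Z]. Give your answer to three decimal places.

18.667

E[2^Z] = Σ 2^z·P(Z=z)
 = 4·1/9 + 8·5/18 + 16·2/9 + 32·7/18
 = 4/9 + 20/9 + 32/9 + 112/9
 = 56/3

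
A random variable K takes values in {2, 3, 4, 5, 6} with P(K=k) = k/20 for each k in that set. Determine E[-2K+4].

E[-2K+4] = Σ (-2k+4)·P(K=k)
 = 0·1/10 + (-2)·3/20 + (-4)·1/5 + (-6)·1/4 + (-8)·3/10
 = 0 + (-3/10) + (-4/5) + (-3/2) + (-12/5)
 = -5

-5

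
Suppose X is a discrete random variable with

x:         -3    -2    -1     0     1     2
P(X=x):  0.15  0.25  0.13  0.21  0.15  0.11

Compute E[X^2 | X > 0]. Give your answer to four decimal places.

2.2692

P(X > 0) = 0.15 + 0.11 = 0.26.
E[X^2 | X > 0] = [1·0.15 + 4·0.11] / 0.26
 = 0.59 / 0.26
 = 59/26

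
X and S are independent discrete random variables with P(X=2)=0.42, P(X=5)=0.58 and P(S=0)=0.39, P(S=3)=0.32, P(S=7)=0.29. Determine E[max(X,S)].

E[max(X,S)] = Σ_x Σ_s max(x,s) · P(X=x)P(S=s)
 = 2·0.1638 + 3·0.1344 + 7·0.1218 + 5·0.2262 + 5·0.1856 + 7·0.1682
 = 0.3276 + 0.4032 + 0.8526 + 1.131 + 0.928 + 1.1774
 = 4.8198

4.8198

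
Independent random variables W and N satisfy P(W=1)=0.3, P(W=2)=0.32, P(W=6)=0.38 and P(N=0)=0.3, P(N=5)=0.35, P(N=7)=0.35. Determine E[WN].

13.524

E[WN] = Σ_w Σ_n wn · P(W=w)P(N=n)
 = 0·0.09 + 5·0.105 + 7·0.105 + 0·0.096 + 10·0.112 + 14·0.112 + 0·0.114 + 30·0.133 + 42·0.133
 = 0 + 0.525 + 0.735 + 0 + 1.12 + 1.568 + 0 + 3.99 + 5.586
 = 13.524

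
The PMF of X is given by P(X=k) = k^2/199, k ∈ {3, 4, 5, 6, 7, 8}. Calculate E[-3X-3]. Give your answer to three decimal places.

E[-3X-3] = Σ (-3x-3)·P(X=x)
 = (-12)·9/199 + (-15)·16/199 + (-18)·25/199 + (-21)·36/199 + (-24)·49/199 + (-27)·64/199
 = (-108/199) + (-240/199) + (-450/199) + (-756/199) + (-1176/199) + (-1728/199)
 = -4458/199

-22.402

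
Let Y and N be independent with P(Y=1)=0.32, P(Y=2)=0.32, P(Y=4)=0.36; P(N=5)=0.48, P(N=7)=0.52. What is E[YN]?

E[YN] = Σ_y Σ_n yn · P(Y=y)P(N=n)
 = 5·0.1536 + 7·0.1664 + 10·0.1536 + 14·0.1664 + 20·0.1728 + 28·0.1872
 = 0.768 + 1.1648 + 1.536 + 2.3296 + 3.456 + 5.2416
 = 14.496

14.496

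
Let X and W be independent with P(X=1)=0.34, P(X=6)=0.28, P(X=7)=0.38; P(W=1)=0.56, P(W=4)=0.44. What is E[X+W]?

7

E[X+W] = Σ_x Σ_w (x+w) · P(X=x)P(W=w)
 = 2·0.1904 + 5·0.1496 + 7·0.1568 + 10·0.1232 + 8·0.2128 + 11·0.1672
 = 0.3808 + 0.748 + 1.0976 + 1.232 + 1.7024 + 1.8392
 = 7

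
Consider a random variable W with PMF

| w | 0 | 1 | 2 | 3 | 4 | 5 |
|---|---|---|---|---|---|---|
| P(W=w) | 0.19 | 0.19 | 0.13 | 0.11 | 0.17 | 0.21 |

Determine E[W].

2.51

E[W] = Σ w·P(W=w)
 = 0·0.19 + 1·0.19 + 2·0.13 + 3·0.11 + 4·0.17 + 5·0.21
 = 0 + 0.19 + 0.26 + 0.33 + 0.68 + 1.05
 = 2.51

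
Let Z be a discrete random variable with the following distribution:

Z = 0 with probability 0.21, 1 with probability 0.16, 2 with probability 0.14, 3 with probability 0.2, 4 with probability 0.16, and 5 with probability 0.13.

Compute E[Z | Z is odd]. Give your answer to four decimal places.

2.8776

P(Z is odd) = 0.16 + 0.2 + 0.13 = 0.49.
E[Z | Z is odd] = [1·0.16 + 3·0.2 + 5·0.13] / 0.49
 = 1.41 / 0.49
 = 141/49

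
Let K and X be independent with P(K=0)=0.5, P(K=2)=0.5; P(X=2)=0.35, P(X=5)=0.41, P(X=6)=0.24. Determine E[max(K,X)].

E[max(K,X)] = Σ_k Σ_x max(k,x) · P(K=k)P(X=x)
 = 2·0.175 + 5·0.205 + 6·0.12 + 2·0.175 + 5·0.205 + 6·0.12
 = 0.35 + 1.025 + 0.72 + 0.35 + 1.025 + 0.72
 = 4.19

4.19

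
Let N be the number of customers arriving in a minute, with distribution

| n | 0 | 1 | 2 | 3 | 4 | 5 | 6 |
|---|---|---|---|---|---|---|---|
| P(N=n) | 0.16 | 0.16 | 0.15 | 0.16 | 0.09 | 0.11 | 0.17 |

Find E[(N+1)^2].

E[(N+1)^2] = Σ (n+1)^2·P(N=n)
 = 1·0.16 + 4·0.16 + 9·0.15 + 16·0.16 + 25·0.09 + 36·0.11 + 49·0.17
 = 0.16 + 0.64 + 1.35 + 2.56 + 2.25 + 3.96 + 8.33
 = 19.25

19.25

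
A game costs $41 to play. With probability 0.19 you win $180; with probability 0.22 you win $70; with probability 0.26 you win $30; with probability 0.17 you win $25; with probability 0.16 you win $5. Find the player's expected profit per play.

E[payout] = 180·0.19 + 70·0.22 + 30·0.26 + 25·0.17 + 5·0.16
 = 34.2 + 15.4 + 7.8 + 4.25 + 0.8
 = 62.45
Net = 62.45 - 41 = 21.45

21.45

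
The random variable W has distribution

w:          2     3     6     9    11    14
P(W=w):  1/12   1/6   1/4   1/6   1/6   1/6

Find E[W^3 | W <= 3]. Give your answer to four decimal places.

20.6667

P(W <= 3) = 1/12 + 1/6 = 1/4.
E[W^3 | W <= 3] = [8·1/12 + 27·1/6] / (1/4)
 = 31/6 / (1/4)
 = 62/3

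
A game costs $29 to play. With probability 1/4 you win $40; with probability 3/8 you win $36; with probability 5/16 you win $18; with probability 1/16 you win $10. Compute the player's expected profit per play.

E[payout] = 40·1/4 + 36·3/8 + 18·5/16 + 10·1/16
 = 10 + 27/2 + 45/8 + 5/8
 = 119/4
Net = 119/4 - 29 = 3/4

0.75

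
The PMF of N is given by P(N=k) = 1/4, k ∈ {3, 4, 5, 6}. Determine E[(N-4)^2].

1.5

E[(N-4)^2] = Σ (n-4)^2·P(N=n)
 = 1·1/4 + 0·1/4 + 1·1/4 + 4·1/4
 = 1/4 + 0 + 1/4 + 1
 = 3/2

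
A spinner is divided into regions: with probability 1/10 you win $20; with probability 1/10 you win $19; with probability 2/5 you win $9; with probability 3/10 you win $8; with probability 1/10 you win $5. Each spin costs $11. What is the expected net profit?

E[payout] = 20·1/10 + 19·1/10 + 9·2/5 + 8·3/10 + 5·1/10
 = 2 + 19/10 + 18/5 + 12/5 + 1/2
 = 52/5
Net = 52/5 - 11 = -3/5

-0.6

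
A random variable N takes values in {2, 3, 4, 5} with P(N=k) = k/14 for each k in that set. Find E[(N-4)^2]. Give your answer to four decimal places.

1.1429

E[(N-4)^2] = Σ (n-4)^2·P(N=n)
 = 4·1/7 + 1·3/14 + 0·2/7 + 1·5/14
 = 4/7 + 3/14 + 0 + 5/14
 = 8/7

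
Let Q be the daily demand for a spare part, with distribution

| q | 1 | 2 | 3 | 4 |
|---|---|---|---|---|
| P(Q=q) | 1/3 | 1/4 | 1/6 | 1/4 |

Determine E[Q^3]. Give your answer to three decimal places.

22.833

E[Q^3] = Σ q^3·P(Q=q)
 = 1·1/3 + 8·1/4 + 27·1/6 + 64·1/4
 = 1/3 + 2 + 9/2 + 16
 = 137/6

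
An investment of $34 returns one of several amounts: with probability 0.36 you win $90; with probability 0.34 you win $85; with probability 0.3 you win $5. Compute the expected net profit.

E[payout] = 90·0.36 + 85·0.34 + 5·0.3
 = 32.4 + 28.9 + 1.5
 = 62.8
Net = 62.8 - 34 = 28.8

28.8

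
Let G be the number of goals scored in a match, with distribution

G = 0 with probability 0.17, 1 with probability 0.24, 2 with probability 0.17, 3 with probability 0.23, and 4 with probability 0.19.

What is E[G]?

2.03

E[G] = Σ g·P(G=g)
 = 0·0.17 + 1·0.24 + 2·0.17 + 3·0.23 + 4·0.19
 = 0 + 0.24 + 0.34 + 0.69 + 0.76
 = 2.03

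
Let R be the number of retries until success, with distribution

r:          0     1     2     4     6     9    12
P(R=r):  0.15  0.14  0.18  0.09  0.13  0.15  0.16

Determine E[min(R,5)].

3.06

E[min(R,5)] = Σ min(r,5)·P(R=r)
 = 0·0.15 + 1·0.14 + 2·0.18 + 4·0.09 + 5·0.13 + 5·0.15 + 5·0.16
 = 0 + 0.14 + 0.36 + 0.36 + 0.65 + 0.75 + 0.8
 = 3.06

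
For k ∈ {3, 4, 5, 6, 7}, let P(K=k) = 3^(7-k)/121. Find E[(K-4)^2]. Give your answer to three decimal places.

E[(K-4)^2] = Σ (k-4)^2·P(K=k)
 = 1·81/121 + 0·27/121 + 1·9/121 + 4·3/121 + 9·1/121
 = 81/121 + 0 + 9/121 + 12/121 + 9/121
 = 111/121

0.917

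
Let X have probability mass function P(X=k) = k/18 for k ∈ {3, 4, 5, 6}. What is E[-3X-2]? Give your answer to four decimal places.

E[-3X-2] = Σ (-3x-2)·P(X=x)
 = (-11)·1/6 + (-14)·2/9 + (-17)·5/18 + (-20)·1/3
 = (-11/6) + (-28/9) + (-85/18) + (-20/3)
 = -49/3

-16.3333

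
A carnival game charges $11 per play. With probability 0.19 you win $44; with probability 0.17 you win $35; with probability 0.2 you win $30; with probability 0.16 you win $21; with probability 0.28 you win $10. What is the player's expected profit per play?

15.47

E[payout] = 44·0.19 + 35·0.17 + 30·0.2 + 21·0.16 + 10·0.28
 = 8.36 + 5.95 + 6 + 3.36 + 2.8
 = 26.47
Net = 26.47 - 11 = 15.47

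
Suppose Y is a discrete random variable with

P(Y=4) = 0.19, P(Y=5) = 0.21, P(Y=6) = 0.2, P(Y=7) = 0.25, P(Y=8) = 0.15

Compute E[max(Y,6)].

6.55

E[max(Y,6)] = Σ max(y,6)·P(Y=y)
 = 6·0.19 + 6·0.21 + 6·0.2 + 7·0.25 + 8·0.15
 = 1.14 + 1.26 + 1.2 + 1.75 + 1.2
 = 6.55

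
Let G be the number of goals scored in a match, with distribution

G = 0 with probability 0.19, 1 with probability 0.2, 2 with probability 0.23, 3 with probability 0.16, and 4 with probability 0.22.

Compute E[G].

E[G] = Σ g·P(G=g)
 = 0·0.19 + 1·0.2 + 2·0.23 + 3·0.16 + 4·0.22
 = 0 + 0.2 + 0.46 + 0.48 + 0.88
 = 2.02

2.02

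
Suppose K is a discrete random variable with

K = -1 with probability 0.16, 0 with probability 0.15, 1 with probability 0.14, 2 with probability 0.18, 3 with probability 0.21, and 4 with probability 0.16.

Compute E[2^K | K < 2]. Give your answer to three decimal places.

1.133

P(K < 2) = 0.16 + 0.15 + 0.14 = 0.45.
E[2^K | K < 2] = [0.5·0.16 + 1·0.15 + 2·0.14] / 0.45
 = 0.51 / 0.45
 = 17/15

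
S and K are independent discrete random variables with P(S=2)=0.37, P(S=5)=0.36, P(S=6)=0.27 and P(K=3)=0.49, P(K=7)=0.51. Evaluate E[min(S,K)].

3.4103

E[min(S,K)] = Σ_s Σ_k min(s,k) · P(S=s)P(K=k)
 = 2·0.1813 + 2·0.1887 + 3·0.1764 + 5·0.1836 + 3·0.1323 + 6·0.1377
 = 0.3626 + 0.3774 + 0.5292 + 0.918 + 0.3969 + 0.8262
 = 3.4103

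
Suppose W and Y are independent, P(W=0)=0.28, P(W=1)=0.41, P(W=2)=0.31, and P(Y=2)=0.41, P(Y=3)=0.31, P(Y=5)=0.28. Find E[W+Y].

4.18

E[W+Y] = Σ_w Σ_y (w+y) · P(W=w)P(Y=y)
 = 2·0.1148 + 3·0.0868 + 5·0.0784 + 3·0.1681 + 4·0.1271 + 6·0.1148 + 4·0.1271 + 5·0.0961 + 7·0.0868
 = 0.2296 + 0.2604 + 0.392 + 0.5043 + 0.5084 + 0.6888 + 0.5084 + 0.4805 + 0.6076
 = 4.18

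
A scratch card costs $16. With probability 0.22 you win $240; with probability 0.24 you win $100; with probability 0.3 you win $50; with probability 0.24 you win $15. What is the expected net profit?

79.4

E[payout] = 240·0.22 + 100·0.24 + 50·0.3 + 15·0.24
 = 52.8 + 24 + 15 + 3.6
 = 95.4
Net = 95.4 - 16 = 79.4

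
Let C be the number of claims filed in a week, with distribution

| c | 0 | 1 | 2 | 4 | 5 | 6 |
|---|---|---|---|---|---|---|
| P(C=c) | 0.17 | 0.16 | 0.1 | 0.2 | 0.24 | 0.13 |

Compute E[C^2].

14.44

E[C^2] = Σ c^2·P(C=c)
 = 0·0.17 + 1·0.16 + 4·0.1 + 16·0.2 + 25·0.24 + 36·0.13
 = 0 + 0.16 + 0.4 + 3.2 + 6 + 4.68
 = 14.44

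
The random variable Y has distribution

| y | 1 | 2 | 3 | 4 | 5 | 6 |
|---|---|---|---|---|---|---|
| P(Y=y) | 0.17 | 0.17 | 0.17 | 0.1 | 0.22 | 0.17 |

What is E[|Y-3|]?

1.56

E[|Y-3|] = Σ |y-3|·P(Y=y)
 = 2·0.17 + 1·0.17 + 0·0.17 + 1·0.1 + 2·0.22 + 3·0.17
 = 0.34 + 0.17 + 0 + 0.1 + 0.44 + 0.51
 = 1.56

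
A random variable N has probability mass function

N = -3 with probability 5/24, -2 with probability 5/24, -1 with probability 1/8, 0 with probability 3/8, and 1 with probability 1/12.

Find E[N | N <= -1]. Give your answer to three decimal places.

P(N <= -1) = 5/24 + 5/24 + 1/8 = 13/24.
E[N | N <= -1] = [(-3)·5/24 + (-2)·5/24 + (-1)·1/8] / (13/24)
 = -7/6 / (13/24)
 = -28/13

-2.154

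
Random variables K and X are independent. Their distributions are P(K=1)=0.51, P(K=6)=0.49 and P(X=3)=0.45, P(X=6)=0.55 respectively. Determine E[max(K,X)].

5.3115

E[max(K,X)] = Σ_k Σ_x max(k,x) · P(K=k)P(X=x)
 = 3·0.2295 + 6·0.2805 + 6·0.2205 + 6·0.2695
 = 0.6885 + 1.683 + 1.323 + 1.617
 = 5.3115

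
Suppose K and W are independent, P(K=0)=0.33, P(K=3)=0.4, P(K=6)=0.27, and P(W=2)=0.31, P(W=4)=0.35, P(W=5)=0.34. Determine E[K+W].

6.54

E[K+W] = Σ_k Σ_w (k+w) · P(K=k)P(W=w)
 = 2·0.1023 + 4·0.1155 + 5·0.1122 + 5·0.124 + 7·0.14 + 8·0.136 + 8·0.0837 + 10·0.0945 + 11·0.0918
 = 0.2046 + 0.462 + 0.561 + 0.62 + 0.98 + 1.088 + 0.6696 + 0.945 + 1.0098
 = 6.54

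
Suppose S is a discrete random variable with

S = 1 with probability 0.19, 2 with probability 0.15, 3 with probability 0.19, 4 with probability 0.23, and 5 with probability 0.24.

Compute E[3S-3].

E[3S-3] = Σ (3s-3)·P(S=s)
 = 0·0.19 + 3·0.15 + 6·0.19 + 9·0.23 + 12·0.24
 = 0 + 0.45 + 1.14 + 2.07 + 2.88
 = 6.54

6.54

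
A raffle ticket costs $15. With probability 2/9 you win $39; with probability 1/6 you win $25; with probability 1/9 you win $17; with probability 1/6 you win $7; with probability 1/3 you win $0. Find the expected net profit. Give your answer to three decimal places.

0.889

E[payout] = 39·2/9 + 25·1/6 + 17·1/9 + 7·1/6 + 0·1/3
 = 26/3 + 25/6 + 17/9 + 7/6 + 0
 = 143/9
Net = 143/9 - 15 = 8/9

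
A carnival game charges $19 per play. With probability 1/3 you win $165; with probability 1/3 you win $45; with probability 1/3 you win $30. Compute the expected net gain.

E[payout] = 165·1/3 + 45·1/3 + 30·1/3
 = 55 + 15 + 10
 = 80
Net = 80 - 19 = 61

61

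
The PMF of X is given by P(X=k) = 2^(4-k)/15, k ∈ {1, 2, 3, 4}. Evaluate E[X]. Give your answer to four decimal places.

E[X] = Σ x·P(X=x)
 = 1·8/15 + 2·4/15 + 3·2/15 + 4·1/15
 = 8/15 + 8/15 + 2/5 + 4/15
 = 26/15

1.7333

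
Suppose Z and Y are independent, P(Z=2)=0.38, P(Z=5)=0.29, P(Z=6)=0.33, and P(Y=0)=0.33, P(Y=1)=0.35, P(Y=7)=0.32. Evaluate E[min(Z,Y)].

E[min(Z,Y)] = Σ_z Σ_y min(z,y) · P(Z=z)P(Y=y)
 = 0·0.1254 + 1·0.133 + 2·0.1216 + 0·0.0957 + 1·0.1015 + 5·0.0928 + 0·0.1089 + 1·0.1155 + 6·0.1056
 = 0 + 0.133 + 0.2432 + 0 + 0.1015 + 0.464 + 0 + 0.1155 + 0.6336
 = 1.6908

1.6908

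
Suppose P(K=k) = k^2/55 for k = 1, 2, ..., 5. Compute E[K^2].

17.8

E[K^2] = Σ k^2·P(K=k)
 = 1·1/55 + 4·4/55 + 9·9/55 + 16·16/55 + 25·5/11
 = 1/55 + 16/55 + 81/55 + 256/55 + 125/11
 = 89/5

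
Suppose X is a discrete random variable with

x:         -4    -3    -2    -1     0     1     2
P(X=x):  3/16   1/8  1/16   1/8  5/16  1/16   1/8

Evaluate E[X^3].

E[X^3] = Σ x^3·P(X=x)
 = (-64)·3/16 + (-27)·1/8 + (-8)·1/16 + (-1)·1/8 + 0·5/16 + 1·1/16 + 8·1/8
 = (-12) + (-27/8) + (-1/2) + (-1/8) + 0 + 1/16 + 1
 = -239/16

-14.9375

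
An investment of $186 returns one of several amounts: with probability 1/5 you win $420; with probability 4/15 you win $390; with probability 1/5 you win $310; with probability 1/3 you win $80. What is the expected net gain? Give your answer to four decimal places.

90.6667

E[payout] = 420·1/5 + 390·4/15 + 310·1/5 + 80·1/3
 = 84 + 104 + 62 + 80/3
 = 830/3
Net = 830/3 - 186 = 272/3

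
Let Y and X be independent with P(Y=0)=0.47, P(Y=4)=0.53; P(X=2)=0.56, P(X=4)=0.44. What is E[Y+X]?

5

E[Y+X] = Σ_y Σ_x (y+x) · P(Y=y)P(X=x)
 = 2·0.2632 + 4·0.2068 + 6·0.2968 + 8·0.2332
 = 0.5264 + 0.8272 + 1.7808 + 1.8656
 = 5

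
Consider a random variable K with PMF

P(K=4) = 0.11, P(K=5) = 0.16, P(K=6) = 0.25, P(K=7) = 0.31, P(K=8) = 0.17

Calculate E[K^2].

40.83

E[K^2] = Σ k^2·P(K=k)
 = 16·0.11 + 25·0.16 + 36·0.25 + 49·0.31 + 64·0.17
 = 1.76 + 4 + 9 + 15.19 + 10.88
 = 40.83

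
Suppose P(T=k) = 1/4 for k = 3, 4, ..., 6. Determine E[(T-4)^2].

1.5

E[(T-4)^2] = Σ (t-4)^2·P(T=t)
 = 1·1/4 + 0·1/4 + 1·1/4 + 4·1/4
 = 1/4 + 0 + 1/4 + 1
 = 3/2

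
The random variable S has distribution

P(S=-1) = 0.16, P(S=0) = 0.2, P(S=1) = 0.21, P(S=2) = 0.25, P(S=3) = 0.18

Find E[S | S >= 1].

P(S >= 1) = 0.21 + 0.25 + 0.18 = 0.64.
E[S | S >= 1] = [1·0.21 + 2·0.25 + 3·0.18] / 0.64
 = 1.25 / 0.64
 = 125/64

1.953125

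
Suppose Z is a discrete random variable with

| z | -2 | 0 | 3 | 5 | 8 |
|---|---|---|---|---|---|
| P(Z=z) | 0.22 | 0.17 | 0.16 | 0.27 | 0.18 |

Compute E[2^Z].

56.225

E[2^Z] = Σ 2^z·P(Z=z)
 = 0.25·0.22 + 1·0.17 + 8·0.16 + 32·0.27 + 256·0.18
 = 0.055 + 0.17 + 1.28 + 8.64 + 46.08
 = 56.225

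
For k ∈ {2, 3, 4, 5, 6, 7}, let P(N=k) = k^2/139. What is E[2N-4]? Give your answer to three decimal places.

E[2N-4] = Σ (2n-4)·P(N=n)
 = 0·4/139 + 2·9/139 + 4·16/139 + 6·25/139 + 8·36/139 + 10·49/139
 = 0 + 18/139 + 64/139 + 150/139 + 288/139 + 490/139
 = 1010/139

7.266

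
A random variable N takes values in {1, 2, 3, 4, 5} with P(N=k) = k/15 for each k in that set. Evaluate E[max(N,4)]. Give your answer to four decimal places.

4.3333

E[max(N,4)] = Σ max(n,4)·P(N=n)
 = 4·1/15 + 4·2/15 + 4·1/5 + 4·4/15 + 5·1/3
 = 4/15 + 8/15 + 4/5 + 16/15 + 5/3
 = 13/3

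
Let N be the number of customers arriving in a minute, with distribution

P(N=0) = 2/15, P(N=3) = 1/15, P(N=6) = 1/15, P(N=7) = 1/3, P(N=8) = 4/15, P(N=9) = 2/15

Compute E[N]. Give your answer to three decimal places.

E[N] = Σ n·P(N=n)
 = 0·2/15 + 3·1/15 + 6·1/15 + 7·1/3 + 8·4/15 + 9·2/15
 = 0 + 1/5 + 2/5 + 7/3 + 32/15 + 6/5
 = 94/15

6.267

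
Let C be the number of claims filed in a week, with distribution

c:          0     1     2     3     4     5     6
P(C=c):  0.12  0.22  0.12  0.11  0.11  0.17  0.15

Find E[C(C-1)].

E[C(C-1)] = Σ c(c-1)·P(C=c)
 = 0·0.12 + 0·0.22 + 2·0.12 + 6·0.11 + 12·0.11 + 20·0.17 + 30·0.15
 = 0 + 0 + 0.24 + 0.66 + 1.32 + 3.4 + 4.5
 = 10.12

10.12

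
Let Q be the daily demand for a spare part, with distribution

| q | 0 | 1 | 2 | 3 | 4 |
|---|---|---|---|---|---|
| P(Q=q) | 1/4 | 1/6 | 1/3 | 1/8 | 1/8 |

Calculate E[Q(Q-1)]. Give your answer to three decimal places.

E[Q(Q-1)] = Σ q(q-1)·P(Q=q)
 = 0·1/4 + 0·1/6 + 2·1/3 + 6·1/8 + 12·1/8
 = 0 + 0 + 2/3 + 3/4 + 3/2
 = 35/12

2.917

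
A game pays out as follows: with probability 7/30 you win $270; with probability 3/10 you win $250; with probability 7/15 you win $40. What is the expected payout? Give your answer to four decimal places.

156.6667

E[payout] = 270·7/30 + 250·3/10 + 40·7/15
 = 63 + 75 + 56/3
 = 470/3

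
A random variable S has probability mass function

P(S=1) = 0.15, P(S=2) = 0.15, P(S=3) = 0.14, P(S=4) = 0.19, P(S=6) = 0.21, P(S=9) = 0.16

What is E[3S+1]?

13.99

E[3S+1] = Σ (3s+1)·P(S=s)
 = 4·0.15 + 7·0.15 + 10·0.14 + 13·0.19 + 19·0.21 + 28·0.16
 = 0.6 + 1.05 + 1.4 + 2.47 + 3.99 + 4.48
 = 13.99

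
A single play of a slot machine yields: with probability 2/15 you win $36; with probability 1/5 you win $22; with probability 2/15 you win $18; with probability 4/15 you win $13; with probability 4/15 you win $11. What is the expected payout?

18

E[payout] = 36·2/15 + 22·1/5 + 18·2/15 + 13·4/15 + 11·4/15
 = 24/5 + 22/5 + 12/5 + 52/15 + 44/15
 = 18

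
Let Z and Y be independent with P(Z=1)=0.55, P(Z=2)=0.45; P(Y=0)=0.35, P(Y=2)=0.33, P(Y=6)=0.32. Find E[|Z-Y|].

2.145

E[|Z-Y|] = Σ_z Σ_y |z-y| · P(Z=z)P(Y=y)
 = 1·0.1925 + 1·0.1815 + 5·0.176 + 2·0.1575 + 0·0.1485 + 4·0.144
 = 0.1925 + 0.1815 + 0.88 + 0.315 + 0 + 0.576
 = 2.145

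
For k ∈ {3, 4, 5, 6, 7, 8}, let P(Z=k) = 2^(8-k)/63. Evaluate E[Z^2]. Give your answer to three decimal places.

E[Z^2] = Σ z^2·P(Z=z)
 = 9·32/63 + 16·16/63 + 25·8/63 + 36·4/63 + 49·2/63 + 64·1/63
 = 32/7 + 256/63 + 200/63 + 16/7 + 14/9 + 64/63
 = 50/3

16.667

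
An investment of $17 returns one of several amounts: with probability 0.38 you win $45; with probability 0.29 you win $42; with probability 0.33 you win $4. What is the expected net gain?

E[payout] = 45·0.38 + 42·0.29 + 4·0.33
 = 17.1 + 12.18 + 1.32
 = 30.6
Net = 30.6 - 17 = 13.6

13.6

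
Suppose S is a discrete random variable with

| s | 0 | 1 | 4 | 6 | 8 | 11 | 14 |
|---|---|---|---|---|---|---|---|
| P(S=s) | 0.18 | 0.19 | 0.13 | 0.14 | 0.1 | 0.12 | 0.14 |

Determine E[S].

E[S] = Σ s·P(S=s)
 = 0·0.18 + 1·0.19 + 4·0.13 + 6·0.14 + 8·0.1 + 11·0.12 + 14·0.14
 = 0 + 0.19 + 0.52 + 0.84 + 0.8 + 1.32 + 1.96
 = 5.63

5.63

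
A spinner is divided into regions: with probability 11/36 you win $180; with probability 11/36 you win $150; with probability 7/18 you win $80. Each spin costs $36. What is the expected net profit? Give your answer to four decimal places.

E[payout] = 180·11/36 + 150·11/36 + 80·7/18
 = 55 + 275/6 + 280/9
 = 2375/18
Net = 2375/18 - 36 = 1727/18

95.9444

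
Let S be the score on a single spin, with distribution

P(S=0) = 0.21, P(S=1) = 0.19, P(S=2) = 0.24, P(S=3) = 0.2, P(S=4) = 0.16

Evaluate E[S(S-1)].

3.6

E[S(S-1)] = Σ s(s-1)·P(S=s)
 = 0·0.21 + 0·0.19 + 2·0.24 + 6·0.2 + 12·0.16
 = 0 + 0 + 0.48 + 1.2 + 1.92
 = 3.6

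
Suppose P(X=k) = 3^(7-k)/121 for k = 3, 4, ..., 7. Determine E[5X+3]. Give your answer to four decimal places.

E[5X+3] = Σ (5x+3)·P(X=x)
 = 18·81/121 + 23·27/121 + 28·9/121 + 33·3/121 + 38·1/121
 = 1458/121 + 621/121 + 252/121 + 9/11 + 38/121
 = 2468/121

20.3967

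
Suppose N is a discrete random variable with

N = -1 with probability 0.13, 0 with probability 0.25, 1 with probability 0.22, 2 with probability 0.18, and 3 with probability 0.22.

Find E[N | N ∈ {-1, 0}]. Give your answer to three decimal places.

P(N ∈ {-1, 0}) = 0.13 + 0.25 = 0.38.
E[N | N ∈ {-1, 0}] = [(-1)·0.13 + 0·0.25] / 0.38
 = -0.13 / 0.38
 = -13/38

-0.342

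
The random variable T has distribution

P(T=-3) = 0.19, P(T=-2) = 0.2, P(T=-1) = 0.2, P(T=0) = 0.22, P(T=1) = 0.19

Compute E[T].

-0.98

E[T] = Σ t·P(T=t)
 = (-3)·0.19 + (-2)·0.2 + (-1)·0.2 + 0·0.22 + 1·0.19
 = (-0.57) + (-0.4) + (-0.2) + 0 + 0.19
 = -0.98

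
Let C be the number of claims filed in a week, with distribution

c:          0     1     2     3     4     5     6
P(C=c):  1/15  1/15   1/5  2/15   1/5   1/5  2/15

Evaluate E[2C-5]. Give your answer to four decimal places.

E[2C-5] = Σ (2c-5)·P(C=c)
 = (-5)·1/15 + (-3)·1/15 + (-1)·1/5 + 1·2/15 + 3·1/5 + 5·1/5 + 7·2/15
 = (-1/3) + (-1/5) + (-1/5) + 2/15 + 3/5 + 1 + 14/15
 = 29/15

1.9333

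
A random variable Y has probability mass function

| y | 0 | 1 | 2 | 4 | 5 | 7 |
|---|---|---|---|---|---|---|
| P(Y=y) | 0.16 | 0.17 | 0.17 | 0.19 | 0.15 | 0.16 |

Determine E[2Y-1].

5.28

E[2Y-1] = Σ (2y-1)·P(Y=y)
 = (-1)·0.16 + 1·0.17 + 3·0.17 + 7·0.19 + 9·0.15 + 13·0.16
 = (-0.16) + 0.17 + 0.51 + 1.33 + 1.35 + 2.08
 = 5.28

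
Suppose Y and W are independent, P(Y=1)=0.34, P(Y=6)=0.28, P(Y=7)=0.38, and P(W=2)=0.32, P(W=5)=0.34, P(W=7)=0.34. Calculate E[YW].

E[YW] = Σ_y Σ_w yw · P(Y=y)P(W=w)
 = 2·0.1088 + 5·0.1156 + 7·0.1156 + 12·0.0896 + 30·0.0952 + 42·0.0952 + 14·0.1216 + 35·0.1292 + 49·0.1292
 = 0.2176 + 0.578 + 0.8092 + 1.0752 + 2.856 + 3.9984 + 1.7024 + 4.522 + 6.3308
 = 22.0896

22.0896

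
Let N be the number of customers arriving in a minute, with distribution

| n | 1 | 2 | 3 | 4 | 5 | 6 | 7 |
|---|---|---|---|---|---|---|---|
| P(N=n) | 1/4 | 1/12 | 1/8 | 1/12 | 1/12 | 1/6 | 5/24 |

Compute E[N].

E[N] = Σ n·P(N=n)
 = 1·1/4 + 2·1/12 + 3·1/8 + 4·1/12 + 5·1/12 + 6·1/6 + 7·5/24
 = 1/4 + 1/6 + 3/8 + 1/3 + 5/12 + 1 + 35/24
 = 4

4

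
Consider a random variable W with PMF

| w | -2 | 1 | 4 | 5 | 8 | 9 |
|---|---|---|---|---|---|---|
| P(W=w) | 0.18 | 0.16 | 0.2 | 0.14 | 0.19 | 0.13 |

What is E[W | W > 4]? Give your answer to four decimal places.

7.3696

P(W > 4) = 0.14 + 0.19 + 0.13 = 0.46.
E[W | W > 4] = [5·0.14 + 8·0.19 + 9·0.13] / 0.46
 = 3.39 / 0.46
 = 339/46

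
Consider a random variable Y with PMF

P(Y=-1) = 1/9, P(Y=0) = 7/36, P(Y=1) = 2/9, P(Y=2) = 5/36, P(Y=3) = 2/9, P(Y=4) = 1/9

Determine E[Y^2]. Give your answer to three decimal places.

4.667

E[Y^2] = Σ y^2·P(Y=y)
 = 1·1/9 + 0·7/36 + 1·2/9 + 4·5/36 + 9·2/9 + 16·1/9
 = 1/9 + 0 + 2/9 + 5/9 + 2 + 16/9
 = 14/3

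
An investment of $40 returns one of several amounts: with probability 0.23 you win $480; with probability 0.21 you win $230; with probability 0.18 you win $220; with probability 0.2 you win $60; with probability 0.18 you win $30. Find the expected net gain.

175.7

E[payout] = 480·0.23 + 230·0.21 + 220·0.18 + 60·0.2 + 30·0.18
 = 110.4 + 48.3 + 39.6 + 12 + 5.4
 = 215.7
Net = 215.7 - 40 = 175.7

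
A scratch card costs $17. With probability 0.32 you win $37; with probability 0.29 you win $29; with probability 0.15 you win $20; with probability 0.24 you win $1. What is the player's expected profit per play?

6.49

E[payout] = 37·0.32 + 29·0.29 + 20·0.15 + 1·0.24
 = 11.84 + 8.41 + 3 + 0.24
 = 23.49
Net = 23.49 - 17 = 6.49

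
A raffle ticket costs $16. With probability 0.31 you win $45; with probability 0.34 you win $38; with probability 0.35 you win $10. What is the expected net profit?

E[payout] = 45·0.31 + 38·0.34 + 10·0.35
 = 13.95 + 12.92 + 3.5
 = 30.37
Net = 30.37 - 16 = 14.37

14.37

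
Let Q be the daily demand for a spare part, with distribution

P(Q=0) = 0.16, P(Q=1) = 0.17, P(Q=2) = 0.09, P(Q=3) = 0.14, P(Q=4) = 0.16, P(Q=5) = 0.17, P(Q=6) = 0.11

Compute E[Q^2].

E[Q^2] = Σ q^2·P(Q=q)
 = 0·0.16 + 1·0.17 + 4·0.09 + 9·0.14 + 16·0.16 + 25·0.17 + 36·0.11
 = 0 + 0.17 + 0.36 + 1.26 + 2.56 + 4.25 + 3.96
 = 12.56

12.56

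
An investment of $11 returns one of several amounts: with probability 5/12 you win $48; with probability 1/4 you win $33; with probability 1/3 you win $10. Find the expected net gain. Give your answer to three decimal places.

E[payout] = 48·5/12 + 33·1/4 + 10·1/3
 = 20 + 33/4 + 10/3
 = 379/12
Net = 379/12 - 11 = 247/12

20.583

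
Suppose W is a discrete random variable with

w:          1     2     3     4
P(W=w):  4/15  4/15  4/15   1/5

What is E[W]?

2.4

E[W] = Σ w·P(W=w)
 = 1·4/15 + 2·4/15 + 3·4/15 + 4·1/5
 = 4/15 + 8/15 + 4/5 + 4/5
 = 12/5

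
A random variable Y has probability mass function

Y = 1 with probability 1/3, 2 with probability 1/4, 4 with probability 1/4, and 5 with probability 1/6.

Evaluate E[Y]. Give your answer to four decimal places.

2.6667

E[Y] = Σ y·P(Y=y)
 = 1·1/3 + 2·1/4 + 4·1/4 + 5·1/6
 = 1/3 + 1/2 + 1 + 5/6
 = 8/3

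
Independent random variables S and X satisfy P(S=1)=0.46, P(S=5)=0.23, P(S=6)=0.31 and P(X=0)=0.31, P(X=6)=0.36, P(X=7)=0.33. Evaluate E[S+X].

E[S+X] = Σ_s Σ_x (s+x) · P(S=s)P(X=x)
 = 1·0.1426 + 7·0.1656 + 8·0.1518 + 5·0.0713 + 11·0.0828 + 12·0.0759 + 6·0.0961 + 12·0.1116 + 13·0.1023
 = 0.1426 + 1.1592 + 1.2144 + 0.3565 + 0.9108 + 0.9108 + 0.5766 + 1.3392 + 1.3299
 = 7.94

7.94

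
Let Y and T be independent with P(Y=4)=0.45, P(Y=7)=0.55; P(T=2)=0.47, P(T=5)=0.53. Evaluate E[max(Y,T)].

E[max(Y,T)] = Σ_y Σ_t max(y,t) · P(Y=y)P(T=t)
 = 4·0.2115 + 5·0.2385 + 7·0.2585 + 7·0.2915
 = 0.846 + 1.1925 + 1.8095 + 2.0405
 = 5.8885

5.8885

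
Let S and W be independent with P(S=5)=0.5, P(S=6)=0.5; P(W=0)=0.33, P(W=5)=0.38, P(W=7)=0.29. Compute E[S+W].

9.43

E[S+W] = Σ_s Σ_w (s+w) · P(S=s)P(W=w)
 = 5·0.165 + 10·0.19 + 12·0.145 + 6·0.165 + 11·0.19 + 13·0.145
 = 0.825 + 1.9 + 1.74 + 0.99 + 2.09 + 1.885
 = 9.43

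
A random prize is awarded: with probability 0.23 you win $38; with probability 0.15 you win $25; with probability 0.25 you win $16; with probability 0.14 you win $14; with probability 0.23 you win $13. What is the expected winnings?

E[payout] = 38·0.23 + 25·0.15 + 16·0.25 + 14·0.14 + 13·0.23
 = 8.74 + 3.75 + 4 + 1.96 + 2.99
 = 21.44

21.44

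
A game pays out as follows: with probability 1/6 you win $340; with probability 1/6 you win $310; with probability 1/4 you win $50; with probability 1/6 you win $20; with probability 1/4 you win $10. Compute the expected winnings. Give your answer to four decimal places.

E[payout] = 340·1/6 + 310·1/6 + 50·1/4 + 20·1/6 + 10·1/4
 = 170/3 + 155/3 + 25/2 + 10/3 + 5/2
 = 380/3

126.6667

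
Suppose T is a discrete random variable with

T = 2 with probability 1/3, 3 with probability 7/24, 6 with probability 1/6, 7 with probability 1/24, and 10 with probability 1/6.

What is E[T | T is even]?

5

P(T is even) = 1/3 + 1/6 + 1/6 = 2/3.
E[T | T is even] = [2·1/3 + 6·1/6 + 10·1/6] / (2/3)
 = 10/3 / (2/3)
 = 5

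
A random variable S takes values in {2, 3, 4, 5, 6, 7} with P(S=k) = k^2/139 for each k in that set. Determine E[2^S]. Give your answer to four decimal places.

E[2^S] = Σ 2^s·P(S=s)
 = 4·4/139 + 8·9/139 + 16·16/139 + 32·25/139 + 64·36/139 + 128·49/139
 = 16/139 + 72/139 + 256/139 + 800/139 + 2304/139 + 6272/139
 = 9720/139

69.9281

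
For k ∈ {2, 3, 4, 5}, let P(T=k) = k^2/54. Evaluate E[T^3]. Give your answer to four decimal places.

81.9259

E[T^3] = Σ t^3·P(T=t)
 = 8·2/27 + 27·1/6 + 64·8/27 + 125·25/54
 = 16/27 + 9/2 + 512/27 + 3125/54
 = 2212/27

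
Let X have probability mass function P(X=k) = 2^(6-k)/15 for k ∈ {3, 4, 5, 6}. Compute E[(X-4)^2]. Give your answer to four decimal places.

E[(X-4)^2] = Σ (x-4)^2·P(X=x)
 = 1·8/15 + 0·4/15 + 1·2/15 + 4·1/15
 = 8/15 + 0 + 2/15 + 4/15
 = 14/15

0.9333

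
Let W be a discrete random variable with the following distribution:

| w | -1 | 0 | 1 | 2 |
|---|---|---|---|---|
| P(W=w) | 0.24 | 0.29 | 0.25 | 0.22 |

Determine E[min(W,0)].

E[min(W,0)] = Σ min(w,0)·P(W=w)
 = (-1)·0.24 + 0·0.29 + 0·0.25 + 0·0.22
 = (-0.24) + 0 + 0 + 0
 = -0.24

-0.24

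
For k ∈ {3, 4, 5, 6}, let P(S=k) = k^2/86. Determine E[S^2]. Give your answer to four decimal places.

26.2558

E[S^2] = Σ s^2·P(S=s)
 = 9·9/86 + 16·8/43 + 25·25/86 + 36·18/43
 = 81/86 + 128/43 + 625/86 + 648/43
 = 1129/43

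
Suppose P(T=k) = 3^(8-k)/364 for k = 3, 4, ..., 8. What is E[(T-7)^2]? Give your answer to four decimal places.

E[(T-7)^2] = Σ (t-7)^2·P(T=t)
 = 16·243/364 + 9·81/364 + 4·27/364 + 1·9/364 + 0·3/364 + 1·1/364
 = 972/91 + 729/364 + 27/91 + 9/364 + 0 + 1/364
 = 4735/364

13.0082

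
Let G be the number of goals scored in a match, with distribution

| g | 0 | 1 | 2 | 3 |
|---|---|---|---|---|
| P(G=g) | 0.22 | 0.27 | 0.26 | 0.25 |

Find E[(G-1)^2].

E[(G-1)^2] = Σ (g-1)^2·P(G=g)
 = 1·0.22 + 0·0.27 + 1·0.26 + 4·0.25
 = 0.22 + 0 + 0.26 + 1
 = 1.48

1.48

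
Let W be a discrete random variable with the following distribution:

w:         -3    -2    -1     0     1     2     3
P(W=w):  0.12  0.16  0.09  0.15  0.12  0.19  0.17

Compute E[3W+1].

1.72

E[3W+1] = Σ (3w+1)·P(W=w)
 = (-8)·0.12 + (-5)·0.16 + (-2)·0.09 + 1·0.15 + 4·0.12 + 7·0.19 + 10·0.17
 = (-0.96) + (-0.8) + (-0.18) + 0.15 + 0.48 + 1.33 + 1.7
 = 1.72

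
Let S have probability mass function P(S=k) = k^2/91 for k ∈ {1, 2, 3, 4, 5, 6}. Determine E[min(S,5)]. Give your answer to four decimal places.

4.4505

E[min(S,5)] = Σ min(s,5)·P(S=s)
 = 1·1/91 + 2·4/91 + 3·9/91 + 4·16/91 + 5·25/91 + 5·36/91
 = 1/91 + 8/91 + 27/91 + 64/91 + 125/91 + 180/91
 = 405/91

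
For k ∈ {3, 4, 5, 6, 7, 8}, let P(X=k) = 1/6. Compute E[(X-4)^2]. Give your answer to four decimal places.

5.1667

E[(X-4)^2] = Σ (x-4)^2·P(X=x)
 = 1·1/6 + 0·1/6 + 1·1/6 + 4·1/6 + 9·1/6 + 16·1/6
 = 1/6 + 0 + 1/6 + 2/3 + 3/2 + 8/3
 = 31/6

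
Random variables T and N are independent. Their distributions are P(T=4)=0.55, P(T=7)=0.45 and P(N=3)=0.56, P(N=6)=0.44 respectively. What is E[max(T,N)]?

5.834

E[max(T,N)] = Σ_t Σ_n max(t,n) · P(T=t)P(N=n)
 = 4·0.308 + 6·0.242 + 7·0.252 + 7·0.198
 = 1.232 + 1.452 + 1.764 + 1.386
 = 5.834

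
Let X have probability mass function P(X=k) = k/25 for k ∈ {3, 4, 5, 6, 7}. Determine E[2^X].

61.12

E[2^X] = Σ 2^x·P(X=x)
 = 8·3/25 + 16·4/25 + 32·1/5 + 64·6/25 + 128·7/25
 = 24/25 + 64/25 + 32/5 + 384/25 + 896/25
 = 1528/25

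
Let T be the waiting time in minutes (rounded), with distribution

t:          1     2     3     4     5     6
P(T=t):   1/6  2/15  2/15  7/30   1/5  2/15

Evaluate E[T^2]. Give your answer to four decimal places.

15.4333

E[T^2] = Σ t^2·P(T=t)
 = 1·1/6 + 4·2/15 + 9·2/15 + 16·7/30 + 25·1/5 + 36·2/15
 = 1/6 + 8/15 + 6/5 + 56/15 + 5 + 24/5
 = 463/30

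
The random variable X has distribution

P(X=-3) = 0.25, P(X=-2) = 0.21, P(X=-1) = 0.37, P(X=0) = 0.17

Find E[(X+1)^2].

E[(X+1)^2] = Σ (x+1)^2·P(X=x)
 = 4·0.25 + 1·0.21 + 0·0.37 + 1·0.17
 = 1 + 0.21 + 0 + 0.17
 = 1.38

1.38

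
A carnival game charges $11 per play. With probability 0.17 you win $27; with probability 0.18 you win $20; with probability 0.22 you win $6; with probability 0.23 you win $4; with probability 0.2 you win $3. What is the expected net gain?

0.03

E[payout] = 27·0.17 + 20·0.18 + 6·0.22 + 4·0.23 + 3·0.2
 = 4.59 + 3.6 + 1.32 + 0.92 + 0.6
 = 11.03
Net = 11.03 - 11 = 0.03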